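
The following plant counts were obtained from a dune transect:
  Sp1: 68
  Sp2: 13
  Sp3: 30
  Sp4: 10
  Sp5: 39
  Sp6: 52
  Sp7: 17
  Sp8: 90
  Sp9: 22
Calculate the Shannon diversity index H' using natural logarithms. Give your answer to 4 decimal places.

Total N = 68+13+30+10+39+52+17+90+22 = 341, so the proportions are 0.199413, 0.038123, 0.087977, 0.029326, 0.11437, 0.152493, 0.049853, 0.26393, 0.064516 (working shown to 6 dp, full precision carried).
Each pᵢ ln pᵢ term: 0.199413×(-1.612375)=-0.321529, 0.038123×(-3.266933)=-0.124546, 0.087977×(-2.430685)=-0.213843, 0.029326×(-3.529297)=-0.103498, 0.11437×(-2.168321)=-0.247990, 0.152493×(-1.880639)=-0.286784, 0.049853×(-2.998669)=-0.149494, 0.26393×(-1.332073)=-0.351573, 0.064516×(-2.740840)=-0.176828.
Sum = -1.976086, so H' = 1.9761.

1.9761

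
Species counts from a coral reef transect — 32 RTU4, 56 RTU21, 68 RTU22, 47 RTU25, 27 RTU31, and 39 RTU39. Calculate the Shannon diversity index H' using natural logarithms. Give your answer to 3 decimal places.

Total N = 32+56+68+47+27+39 = 269, so the proportions are 0.11896, 0.20818, 0.25279, 0.17472, 0.10037, 0.14498 (working shown to 5 dp, full precision carried).
Each pᵢ ln pᵢ term: 0.11896×(-2.12898)=-0.25326, 0.20818×(-1.56936)=-0.32671, 0.25279×(-1.37520)=-0.34764, 0.17472×(-1.74456)=-0.30481, 0.10037×(-2.29887)=-0.23074, 0.14498×(-1.93115)=-0.27998.
Sum = -1.74314, so H' = 1.743.

1.743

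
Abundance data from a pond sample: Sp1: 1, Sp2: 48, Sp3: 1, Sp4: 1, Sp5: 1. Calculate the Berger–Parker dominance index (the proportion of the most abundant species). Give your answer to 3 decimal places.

Total N = 1+48+1+1+1 = 52, so the proportions are 0.01923, 0.92308, 0.01923, 0.01923, 0.01923 (working shown to 5 dp, full precision carried).
The largest proportion is 0.92308, i.e. d = 0.923 to 3 decimal places.

0.923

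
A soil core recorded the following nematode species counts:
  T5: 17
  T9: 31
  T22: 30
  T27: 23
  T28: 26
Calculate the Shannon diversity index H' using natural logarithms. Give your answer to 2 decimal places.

Total N = 17+31+30+23+26 = 127, so the proportions are 0.1339, 0.2441, 0.2362, 0.1811, 0.2047 (working shown to 4 dp, full precision carried).
Each pᵢ ln pᵢ term: 0.1339×(-2.0110)=-0.2692, 0.2441×(-1.4102)=-0.3442, 0.2362×(-1.4430)=-0.3409, 0.1811×(-1.7087)=-0.3094, 0.2047×(-1.5861)=-0.3247.
Sum = -1.5884, so H' = 1.59.

1.59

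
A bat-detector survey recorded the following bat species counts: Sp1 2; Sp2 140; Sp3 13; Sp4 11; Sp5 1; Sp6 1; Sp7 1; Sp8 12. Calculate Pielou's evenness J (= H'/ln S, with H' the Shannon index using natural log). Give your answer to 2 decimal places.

0.42

Total N = 2+140+13+11+1+1+1+12 = 181, so the proportions are 0.011, 0.7735, 0.0718, 0.0608, 0.0055, 0.0055, 0.0055, 0.0663 (working shown to 4 dp, full precision carried).
H' = −Σ pᵢ ln pᵢ = −((-0.0498) + (-0.1987) + (-0.1891) + (-0.1702) + (-0.0287) + (-0.0287) + (-0.0287) + (-0.1799)) = 0.8739.
With S = 8 species, ln S = 2.0794, so J = 0.8739/2.0794 = 0.4202, i.e. 0.42 to 2 decimal places.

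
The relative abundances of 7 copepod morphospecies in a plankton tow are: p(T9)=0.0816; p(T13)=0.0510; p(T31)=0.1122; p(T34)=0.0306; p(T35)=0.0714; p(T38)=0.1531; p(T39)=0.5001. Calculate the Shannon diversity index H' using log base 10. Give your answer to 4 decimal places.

0.6648

Each pᵢ log₁₀ pᵢ term (working shown to 6 dp, full precision carried): 0.0816×(-1.088310)=-0.088806, 0.051×(-1.292430)=-0.065914, 0.1122×(-0.950007)=-0.106591, 0.0306×(-1.514279)=-0.046337, 0.0714×(-1.146302)=-0.081846, 0.1531×(-0.815025)=-0.124780, 0.5001×(-0.300943)=-0.150502.
Sum = -0.664776, so H' = 0.6648.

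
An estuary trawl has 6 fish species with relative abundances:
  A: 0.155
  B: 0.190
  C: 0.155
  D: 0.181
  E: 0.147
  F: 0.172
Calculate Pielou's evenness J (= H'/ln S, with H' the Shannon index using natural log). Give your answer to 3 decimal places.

0.998

H' = −Σ pᵢ ln pᵢ = −((-0.28897) + (-0.31554) + (-0.28897) + (-0.30938) + (-0.28185) + (-0.30276)) = 1.78747 (working shown to 5 dp, full precision carried).
With S = 6 species, ln S = 1.79176, so J = 1.78747/1.79176 = 0.99761, i.e. 0.998 to 3 decimal places.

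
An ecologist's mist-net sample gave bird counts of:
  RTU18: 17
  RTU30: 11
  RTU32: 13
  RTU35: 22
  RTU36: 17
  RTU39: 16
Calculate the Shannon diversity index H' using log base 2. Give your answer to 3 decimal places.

Total N = 17+11+13+22+17+16 = 96, so the proportions are 0.17708, 0.11458, 0.13542, 0.22917, 0.17708, 0.16667 (working shown to 5 dp, full precision carried).
Each pᵢ log₂ pᵢ term: 0.17708×(-2.49750)=-0.44227, 0.11458×(-3.12553)=-0.35813, 0.13542×(-2.88452)=-0.39061, 0.22917×(-2.12553)=-0.48710, 0.17708×(-2.49750)=-0.44227, 0.16667×(-2.58496)=-0.43083.
Sum = -2.55121, so H' = 2.551.

2.551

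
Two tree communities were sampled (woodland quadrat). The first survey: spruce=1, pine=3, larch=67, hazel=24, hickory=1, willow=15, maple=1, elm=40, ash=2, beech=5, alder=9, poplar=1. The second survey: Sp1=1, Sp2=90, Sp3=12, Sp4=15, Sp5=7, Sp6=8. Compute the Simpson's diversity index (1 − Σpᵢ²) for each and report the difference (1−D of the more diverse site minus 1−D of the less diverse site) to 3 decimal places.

0.240

The first survey: N=169, proportions 0.005917, 0.017751, 0.39645, 0.142012, 0.005917, 0.088757, 0.005917, 0.236686, 0.011834, 0.029586, 0.053254, 0.005917, giving 1−D = 0.754455 (working shown to 6 dp, full precision carried).
The second survey: N=133, proportions 0.007519, 0.676692, 0.090226, 0.112782, 0.052632, 0.06015, giving 1−D = 0.514783.
Difference = |0.754455 − 0.514783| = 0.239672, i.e. 0.240 to 3 decimal places.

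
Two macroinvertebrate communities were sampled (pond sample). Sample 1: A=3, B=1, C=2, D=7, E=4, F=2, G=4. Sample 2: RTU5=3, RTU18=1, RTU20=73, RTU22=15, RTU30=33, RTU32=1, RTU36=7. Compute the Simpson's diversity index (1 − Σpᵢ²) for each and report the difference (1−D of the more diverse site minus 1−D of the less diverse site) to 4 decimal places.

Sample 1: N=23, proportions 0.1304348, 0.0434783, 0.0869565, 0.3043478, 0.173913, 0.0869565, 0.173913, giving 1−D = 0.8128544 (working shown to 7 dp, full precision carried).
Sample 2: N=133, proportions 0.0225564, 0.0075188, 0.5488722, 0.112782, 0.2481203, 0.0075188, 0.0526316, giving 1−D = 0.6210639.
Difference = |0.8128544 − 0.6210639| = 0.1917905, i.e. 0.1918 to 4 decimal places.

0.1918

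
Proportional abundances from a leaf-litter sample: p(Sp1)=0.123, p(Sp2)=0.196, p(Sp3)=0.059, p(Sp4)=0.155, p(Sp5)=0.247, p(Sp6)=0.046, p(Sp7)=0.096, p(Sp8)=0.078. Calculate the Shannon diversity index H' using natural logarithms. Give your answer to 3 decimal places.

1.944

Each pᵢ ln pᵢ term (working shown to 5 dp, full precision carried): 0.123×(-2.09557)=-0.25776, 0.196×(-1.62964)=-0.31941, 0.059×(-2.83022)=-0.16698, 0.155×(-1.86433)=-0.28897, 0.247×(-1.39837)=-0.34540, 0.046×(-3.07911)=-0.14164, 0.096×(-2.34341)=-0.22497, 0.078×(-2.55105)=-0.19898.
Sum = -1.94410, so H' = 1.944.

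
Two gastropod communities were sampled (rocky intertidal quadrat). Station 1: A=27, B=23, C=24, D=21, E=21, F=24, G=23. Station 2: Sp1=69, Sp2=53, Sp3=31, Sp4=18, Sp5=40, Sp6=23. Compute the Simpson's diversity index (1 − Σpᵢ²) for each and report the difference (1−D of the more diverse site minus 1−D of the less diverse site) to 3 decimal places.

0.057

Station 1: N=163, proportions 0.165644, 0.141104, 0.147239, 0.128834, 0.128834, 0.147239, 0.141104, giving 1−D = 0.856186 (working shown to 6 dp, full precision carried).
Station 2: N=234, proportions 0.294872, 0.226496, 0.132479, 0.076923, 0.17094, 0.098291, giving 1−D = 0.799401.
Difference = |0.856186 − 0.799401| = 0.056785, i.e. 0.057 to 3 decimal places.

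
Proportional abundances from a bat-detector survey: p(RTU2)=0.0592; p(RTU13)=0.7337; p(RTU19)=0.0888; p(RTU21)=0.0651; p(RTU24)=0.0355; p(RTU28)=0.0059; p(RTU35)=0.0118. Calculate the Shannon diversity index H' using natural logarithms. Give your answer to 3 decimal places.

0.989

Each pᵢ ln pᵢ term (working shown to 5 dp, full precision carried): 0.0592×(-2.82683)=-0.16735, 0.7337×(-0.30966)=-0.22719, 0.0888×(-2.42137)=-0.21502, 0.0651×(-2.73183)=-0.17784, 0.0355×(-3.33822)=-0.11851, 0.0059×(-5.13280)=-0.03028, 0.0118×(-4.43966)=-0.05239.
Sum = -0.98858, so H' = 0.989.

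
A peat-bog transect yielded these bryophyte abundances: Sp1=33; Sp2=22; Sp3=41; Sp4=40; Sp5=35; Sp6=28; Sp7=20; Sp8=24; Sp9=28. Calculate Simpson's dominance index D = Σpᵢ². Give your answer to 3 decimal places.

0.117

Total N = 33+22+41+40+35+28+20+24+28 = 271, so the proportions are 0.12177, 0.08118, 0.15129, 0.1476, 0.12915, 0.10332, 0.0738, 0.08856, 0.10332 (working shown to 5 dp, full precision carried).
D = 0.12177² + 0.08118² + 0.15129² + 0.1476² + 0.12915² + 0.10332² + 0.0738² + 0.08856² + 0.10332² = 0.01483 + 0.00659 + 0.02289 + 0.02179 + 0.01668 + 0.01068 + 0.00545 + 0.00784 + 0.01068 = 0.11741.
To 3 decimal places, D = 0.117.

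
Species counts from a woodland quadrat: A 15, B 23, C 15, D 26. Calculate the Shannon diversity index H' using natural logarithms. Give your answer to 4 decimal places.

Total N = 15+23+15+26 = 79, so the proportions are 0.189873, 0.291139, 0.189873, 0.329114 (working shown to 6 dp, full precision carried).
Each pᵢ ln pᵢ term: 0.189873×(-1.661398)=-0.315455, 0.291139×(-1.233954)=-0.359252, 0.189873×(-1.661398)=-0.315455, 0.329114×(-1.111351)=-0.365761.
Sum = -1.355924, so H' = 1.3559.

1.3559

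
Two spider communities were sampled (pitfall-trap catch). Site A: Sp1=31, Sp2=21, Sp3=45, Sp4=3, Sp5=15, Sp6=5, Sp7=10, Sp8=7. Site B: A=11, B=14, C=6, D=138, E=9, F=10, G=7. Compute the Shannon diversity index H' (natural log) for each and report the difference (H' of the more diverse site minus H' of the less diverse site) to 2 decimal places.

Site A: N=137, proportions 0.2263, 0.1533, 0.3285, 0.0219, 0.1095, 0.0365, 0.073, 0.0511, giving H' = 1.7791 (working shown to 4 dp, full precision carried).
Site B: N=195, proportions 0.0564, 0.0718, 0.0308, 0.7077, 0.0462, 0.0513, 0.0359, giving H' = 1.1168.
Difference = |1.7791 − 1.1168| = 0.6623, i.e. 0.66 to 2 decimal places.

0.66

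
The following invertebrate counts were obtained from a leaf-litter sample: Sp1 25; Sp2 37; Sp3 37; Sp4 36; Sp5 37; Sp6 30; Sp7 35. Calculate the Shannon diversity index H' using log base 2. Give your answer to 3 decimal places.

2.795

Total N = 25+37+37+36+37+30+35 = 237, so the proportions are 0.10549, 0.15612, 0.15612, 0.1519, 0.15612, 0.12658, 0.14768 (working shown to 5 dp, full precision carried).
Each pᵢ log₂ pᵢ term: 0.10549×(-3.24489)=-0.34229, 0.15612×(-2.67929)=-0.41829, 0.15612×(-2.67929)=-0.41829, 0.1519×(-2.71882)=-0.41299, 0.15612×(-2.67929)=-0.41829, 0.12658×(-2.98185)=-0.37745, 0.14768×(-2.75946)=-0.40752.
Sum = -2.79509, so H' = 2.795.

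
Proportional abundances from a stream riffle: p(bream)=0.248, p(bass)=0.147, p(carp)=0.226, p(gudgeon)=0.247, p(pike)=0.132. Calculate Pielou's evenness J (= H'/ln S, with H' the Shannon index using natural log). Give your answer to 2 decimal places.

0.98

H' = −Σ pᵢ ln pᵢ = −((-0.3458) + (-0.2818) + (-0.3361) + (-0.3454) + (-0.2673)) = 1.5764 (working shown to 4 dp, full precision carried).
With S = 5 species, ln S = 1.6094, so J = 1.5764/1.6094 = 0.9795, i.e. 0.98 to 2 decimal places.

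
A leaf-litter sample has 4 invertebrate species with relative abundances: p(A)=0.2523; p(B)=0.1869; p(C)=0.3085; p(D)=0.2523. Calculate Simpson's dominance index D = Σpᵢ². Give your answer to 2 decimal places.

D = 0.2523² + 0.1869² + 0.3085² + 0.2523² = 0.0637 + 0.0349 + 0.0952 + 0.0637 = 0.2574 (working shown to 4 dp, full precision carried).
To 2 decimal places, D = 0.26.

0.26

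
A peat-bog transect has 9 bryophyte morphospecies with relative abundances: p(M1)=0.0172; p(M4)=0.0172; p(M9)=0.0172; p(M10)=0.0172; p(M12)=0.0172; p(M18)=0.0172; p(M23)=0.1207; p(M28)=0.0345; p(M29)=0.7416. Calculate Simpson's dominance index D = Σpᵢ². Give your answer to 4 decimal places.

0.5675

D = 0.0172² + 0.0172² + 0.0172² + 0.0172² + 0.0172² + 0.0172² + 0.1207² + 0.0345² + 0.7416² = 0.000296 + 0.000296 + 0.000296 + 0.000296 + 0.000296 + 0.000296 + 0.014568 + 0.001190 + 0.549971 = 0.567504 (working shown to 6 dp, full precision carried).
To 4 decimal places, D = 0.5675.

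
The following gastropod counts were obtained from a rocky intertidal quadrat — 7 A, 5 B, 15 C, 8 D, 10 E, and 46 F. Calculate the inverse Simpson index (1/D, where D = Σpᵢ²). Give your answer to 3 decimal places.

Total N = 7+5+15+8+10+46 = 91, so the proportions are 0.0769231, 0.0549451, 0.1648352, 0.0879121, 0.1098901, 0.5054945 (working shown to 7 dp, full precision carried).
D = 0.0769231² + 0.0549451² + 0.1648352² + 0.0879121² + 0.1098901² + 0.5054945² = 0.0059172 + 0.0030190 + 0.0271706 + 0.0077285 + 0.0120758 + 0.2555247 = 0.3114358.
So 1/D = 3.21093, i.e. 3.211 to 3 decimal places.

3.211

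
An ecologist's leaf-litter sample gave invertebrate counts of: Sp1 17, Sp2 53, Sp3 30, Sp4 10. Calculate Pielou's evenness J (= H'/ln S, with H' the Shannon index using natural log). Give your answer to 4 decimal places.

0.8748

Total N = 17+53+30+10 = 110, so the proportions are 0.154545, 0.481818, 0.272727, 0.090909 (working shown to 6 dp, full precision carried).
H' = −Σ pᵢ ln pᵢ = −((-0.288578) + (-0.351818) + (-0.354350) + (-0.217990)) = 1.212736.
With S = 4 species, ln S = 1.386294, so J = 1.212736/1.386294 = 0.874804, i.e. 0.8748 to 4 decimal places.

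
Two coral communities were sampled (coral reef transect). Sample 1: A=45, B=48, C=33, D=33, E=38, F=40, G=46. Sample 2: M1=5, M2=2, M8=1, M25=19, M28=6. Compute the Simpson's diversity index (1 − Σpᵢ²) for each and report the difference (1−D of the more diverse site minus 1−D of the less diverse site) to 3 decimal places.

0.246

Sample 1: N=283, proportions 0.1590106, 0.1696113, 0.1166078, 0.1166078, 0.1342756, 0.1413428, 0.1625442, giving 1−D = 0.8543246 (working shown to 7 dp, full precision carried).
Sample 2: N=33, proportions 0.1515152, 0.0606061, 0.030303, 0.5757576, 0.1818182, giving 1−D = 0.6078972.
Difference = |0.8543246 − 0.6078972| = 0.2464274, i.e. 0.246 to 3 decimal places.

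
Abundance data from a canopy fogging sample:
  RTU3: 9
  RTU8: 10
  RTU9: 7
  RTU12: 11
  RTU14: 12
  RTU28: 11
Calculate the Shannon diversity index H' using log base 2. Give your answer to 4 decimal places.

Total N = 9+10+7+11+12+11 = 60, so the proportions are 0.15, 0.166667, 0.116667, 0.183333, 0.2, 0.183333 (working shown to 6 dp, full precision carried).
Each pᵢ log₂ pᵢ term: 0.15×(-2.736966)=-0.410545, 0.166667×(-2.584963)=-0.430827, 0.116667×(-3.099536)=-0.361612, 0.183333×(-2.447459)=-0.448701, 0.2×(-2.321928)=-0.464386, 0.183333×(-2.447459)=-0.448701.
Sum = -2.564772, so H' = 2.5648.

2.5648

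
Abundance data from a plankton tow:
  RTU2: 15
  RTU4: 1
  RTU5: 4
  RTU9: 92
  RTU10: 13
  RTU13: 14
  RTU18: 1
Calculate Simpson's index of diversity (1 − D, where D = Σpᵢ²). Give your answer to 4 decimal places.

0.5371

Total N = 15+1+4+92+13+14+1 = 140, so the proportions are 0.107143, 0.007143, 0.028571, 0.657143, 0.092857, 0.1, 0.007143 (working shown to 6 dp, full precision carried).
D = 0.107143² + 0.007143² + 0.028571² + 0.657143² + 0.092857² + 0.1² + 0.007143² = 0.011480 + 0.000051 + 0.000816 + 0.431837 + 0.008622 + 0.010000 + 0.000051 = 0.462857.
So 1 − D = 0.537143, i.e. 0.5371 to 4 decimal places.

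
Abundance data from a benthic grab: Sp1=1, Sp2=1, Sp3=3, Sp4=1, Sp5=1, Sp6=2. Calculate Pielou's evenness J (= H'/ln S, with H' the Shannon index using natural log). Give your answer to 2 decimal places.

Total N = 1+1+3+1+1+2 = 9, so the proportions are 0.1111, 0.1111, 0.3333, 0.1111, 0.1111, 0.2222 (working shown to 4 dp, full precision carried).
H' = −Σ pᵢ ln pᵢ = −((-0.2441) + (-0.2441) + (-0.3662) + (-0.2441) + (-0.2441) + (-0.3342)) = 1.6770.
With S = 6 species, ln S = 1.7918, so J = 1.6770/1.7918 = 0.9359, i.e. 0.94 to 2 decimal places.

0.94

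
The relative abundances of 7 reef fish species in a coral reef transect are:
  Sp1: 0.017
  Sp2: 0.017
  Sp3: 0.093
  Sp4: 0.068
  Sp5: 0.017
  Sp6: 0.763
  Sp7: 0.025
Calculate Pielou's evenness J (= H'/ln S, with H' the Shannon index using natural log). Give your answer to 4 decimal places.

H' = −Σ pᵢ ln pᵢ = −((-0.069267) + (-0.069267) + (-0.220889) + (-0.182801) + (-0.069267) + (-0.206389) + (-0.092222)) = 0.910103 (working shown to 6 dp, full precision carried).
With S = 7 species, ln S = 1.945910, so J = 0.910103/1.945910 = 0.467701, i.e. 0.4677 to 4 decimal places.

0.4677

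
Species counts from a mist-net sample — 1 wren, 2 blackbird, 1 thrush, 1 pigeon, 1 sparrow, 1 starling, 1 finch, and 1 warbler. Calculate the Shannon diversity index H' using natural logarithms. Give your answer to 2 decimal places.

Total N = 1+2+1+1+1+1+1+1 = 9, so the proportions are 0.1111, 0.2222, 0.1111, 0.1111, 0.1111, 0.1111, 0.1111, 0.1111 (working shown to 4 dp, full precision carried).
Each pᵢ ln pᵢ term: 0.1111×(-2.1972)=-0.2441, 0.2222×(-1.5041)=-0.3342, 0.1111×(-2.1972)=-0.2441, 0.1111×(-2.1972)=-0.2441, 0.1111×(-2.1972)=-0.2441, 0.1111×(-2.1972)=-0.2441, 0.1111×(-2.1972)=-0.2441, 0.1111×(-2.1972)=-0.2441.
Sum = -2.0432, so H' = 2.04.

2.04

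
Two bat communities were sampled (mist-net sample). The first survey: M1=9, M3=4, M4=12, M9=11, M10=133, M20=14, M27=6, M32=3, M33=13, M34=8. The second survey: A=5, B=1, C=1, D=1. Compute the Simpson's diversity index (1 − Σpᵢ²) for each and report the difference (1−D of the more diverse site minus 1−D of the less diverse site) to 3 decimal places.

0.029

The first survey: N=213, proportions 0.04225, 0.01878, 0.05634, 0.05164, 0.62441, 0.06573, 0.02817, 0.01408, 0.06103, 0.03756, giving 1−D = 0.59168 (working shown to 5 dp, full precision carried).
The second survey: N=8, proportions 0.625, 0.125, 0.125, 0.125, giving 1−D = 0.56250.
Difference = |0.59168 − 0.56250| = 0.02918, i.e. 0.029 to 3 decimal places.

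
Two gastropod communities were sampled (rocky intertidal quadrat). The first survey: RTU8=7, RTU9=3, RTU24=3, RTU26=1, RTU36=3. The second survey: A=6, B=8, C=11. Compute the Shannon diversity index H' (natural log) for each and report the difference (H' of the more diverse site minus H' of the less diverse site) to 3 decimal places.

The first survey: N=17, proportions 0.41176, 0.17647, 0.17647, 0.05882, 0.17647, giving H' = 1.45034 (working shown to 5 dp, full precision carried).
The second survey: N=25, proportions 0.24, 0.32, 0.44, giving H' = 1.06836.
Difference = |1.45034 − 1.06836| = 0.38198, i.e. 0.382 to 3 decimal places.

0.382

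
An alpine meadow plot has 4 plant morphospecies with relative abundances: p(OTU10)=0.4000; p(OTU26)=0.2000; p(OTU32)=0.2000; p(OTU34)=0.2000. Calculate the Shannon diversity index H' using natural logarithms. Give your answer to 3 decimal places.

Each pᵢ ln pᵢ term (working shown to 5 dp, full precision carried): 0.4×(-0.91629)=-0.36652, 0.2×(-1.60944)=-0.32189, 0.2×(-1.60944)=-0.32189, 0.2×(-1.60944)=-0.32189.
Sum = -1.33218, so H' = 1.332.

1.332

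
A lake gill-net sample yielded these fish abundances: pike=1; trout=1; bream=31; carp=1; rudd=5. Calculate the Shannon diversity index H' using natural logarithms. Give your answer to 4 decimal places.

Total N = 1+1+31+1+5 = 39, so the proportions are 0.025641, 0.025641, 0.794872, 0.025641, 0.128205 (working shown to 6 dp, full precision carried).
Each pᵢ ln pᵢ term: 0.025641×(-3.663562)=-0.093937, 0.025641×(-3.663562)=-0.093937, 0.794872×(-0.229574)=-0.182482, 0.025641×(-3.663562)=-0.093937, 0.128205×(-2.054124)=-0.263349.
Sum = -0.727644, so H' = 0.7276.

0.7276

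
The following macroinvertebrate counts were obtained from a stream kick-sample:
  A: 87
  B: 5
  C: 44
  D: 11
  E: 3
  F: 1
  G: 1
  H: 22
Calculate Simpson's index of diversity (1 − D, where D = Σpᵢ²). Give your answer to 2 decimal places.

0.66

Total N = 87+5+44+11+3+1+1+22 = 174, so the proportions are 0.5, 0.02874, 0.25287, 0.06322, 0.01724, 0.00575, 0.00575, 0.12644 (working shown to 5 dp, full precision carried).
D = 0.5² + 0.02874² + 0.25287² + 0.06322² + 0.01724² + 0.00575² + 0.00575² + 0.12644² = 0.25000 + 0.00083 + 0.06395 + 0.00400 + 0.00030 + 0.00003 + 0.00003 + 0.01599 = 0.33512.
So 1 − D = 0.66488, i.e. 0.66 to 2 decimal places.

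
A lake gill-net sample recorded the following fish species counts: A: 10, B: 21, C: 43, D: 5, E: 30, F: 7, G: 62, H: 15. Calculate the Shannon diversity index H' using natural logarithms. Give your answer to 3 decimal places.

1.797

Total N = 10+21+43+5+30+7+62+15 = 193, so the proportions are 0.05181, 0.10881, 0.2228, 0.02591, 0.15544, 0.03627, 0.32124, 0.07772 (working shown to 5 dp, full precision carried).
Each pᵢ ln pᵢ term: 0.05181×(-2.96011)=-0.15337, 0.10881×(-2.21817)=-0.24136, 0.2228×(-1.50149)=-0.33453, 0.02591×(-3.65325)=-0.09464, 0.15544×(-1.86149)=-0.28935, 0.03627×(-3.31678)=-0.12030, 0.32124×(-1.13556)=-0.36479, 0.07772×(-2.55464)=-0.19855.
Sum = -1.79689, so H' = 1.797.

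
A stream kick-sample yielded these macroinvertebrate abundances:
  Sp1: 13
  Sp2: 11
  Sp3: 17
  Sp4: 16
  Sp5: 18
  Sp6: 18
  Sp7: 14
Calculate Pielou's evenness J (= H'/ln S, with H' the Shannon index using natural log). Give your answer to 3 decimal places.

0.993

Total N = 13+11+17+16+18+18+14 = 107, so the proportions are 0.1215, 0.1028, 0.15888, 0.14953, 0.16822, 0.16822, 0.13084 (working shown to 5 dp, full precision carried).
H' = −Σ pᵢ ln pᵢ = −((-0.25610) + (-0.23387) + (-0.29228) + (-0.28415) + (-0.29985) + (-0.29985) + (-0.26610)) = 1.93220.
With S = 7 species, ln S = 1.94591, so J = 1.93220/1.94591 = 0.99295, i.e. 0.993 to 3 decimal places.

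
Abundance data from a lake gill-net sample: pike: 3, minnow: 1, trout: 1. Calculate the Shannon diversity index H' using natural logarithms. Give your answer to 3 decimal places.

Total N = 3+1+1 = 5, so the proportions are 0.6, 0.2, 0.2 (working shown to 5 dp, full precision carried).
Each pᵢ ln pᵢ term: 0.6×(-0.51083)=-0.30650, 0.2×(-1.60944)=-0.32189, 0.2×(-1.60944)=-0.32189.
Sum = -0.95027, so H' = 0.950.

0.950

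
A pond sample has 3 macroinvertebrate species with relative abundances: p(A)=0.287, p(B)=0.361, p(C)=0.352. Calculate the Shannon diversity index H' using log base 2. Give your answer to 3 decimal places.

1.578

Each pᵢ log₂ pᵢ term (working shown to 5 dp, full precision carried): 0.287×(-1.80088)=-0.51685, 0.361×(-1.46993)=-0.53064, 0.352×(-1.50635)=-0.53024.
Sum = -1.57773, so H' = 1.578.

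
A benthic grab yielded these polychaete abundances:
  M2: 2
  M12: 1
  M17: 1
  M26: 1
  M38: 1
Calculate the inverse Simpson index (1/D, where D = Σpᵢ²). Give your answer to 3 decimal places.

4.500

Total N = 2+1+1+1+1 = 6, so the proportions are 0.3333333, 0.1666667, 0.1666667, 0.1666667, 0.1666667 (working shown to 7 dp, full precision carried).
D = 0.3333333² + 0.1666667² + 0.1666667² + 0.1666667² + 0.1666667² = 0.1111111 + 0.0277778 + 0.0277778 + 0.0277778 + 0.0277778 = 0.2222222.
So 1/D = 4.50000, i.e. 4.500 to 3 decimal places.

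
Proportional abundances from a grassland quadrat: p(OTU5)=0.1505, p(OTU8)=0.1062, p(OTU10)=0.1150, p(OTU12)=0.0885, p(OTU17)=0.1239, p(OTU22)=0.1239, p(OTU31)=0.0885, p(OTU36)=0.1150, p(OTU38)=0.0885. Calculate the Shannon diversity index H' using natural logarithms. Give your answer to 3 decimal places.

2.182

Each pᵢ ln pᵢ term (working shown to 5 dp, full precision carried): 0.1505×(-1.89379)=-0.28502, 0.1062×(-2.24243)=-0.23815, 0.115×(-2.16282)=-0.24872, 0.0885×(-2.42475)=-0.21459, 0.1239×(-2.08828)=-0.25874, 0.1239×(-2.08828)=-0.25874, 0.0885×(-2.42475)=-0.21459, 0.115×(-2.16282)=-0.24872, 0.0885×(-2.42475)=-0.21459.
Sum = -2.18186, so H' = 2.182.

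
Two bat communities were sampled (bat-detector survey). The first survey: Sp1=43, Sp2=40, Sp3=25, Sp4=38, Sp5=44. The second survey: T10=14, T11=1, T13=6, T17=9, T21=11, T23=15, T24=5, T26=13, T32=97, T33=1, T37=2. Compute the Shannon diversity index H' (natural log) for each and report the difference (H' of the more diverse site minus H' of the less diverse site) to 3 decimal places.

The first survey: N=190, proportions 0.22632, 0.21053, 0.13158, 0.2, 0.23158, giving H' = 1.59181 (working shown to 5 dp, full precision carried).
The second survey: N=174, proportions 0.08046, 0.00575, 0.03448, 0.05172, 0.06322, 0.08621, 0.02874, 0.07471, 0.55747, 0.00575, 0.01149, giving H' = 1.59012.
Difference = |1.59181 − 1.59012| = 0.00169, i.e. 0.002 to 3 decimal places.

0.002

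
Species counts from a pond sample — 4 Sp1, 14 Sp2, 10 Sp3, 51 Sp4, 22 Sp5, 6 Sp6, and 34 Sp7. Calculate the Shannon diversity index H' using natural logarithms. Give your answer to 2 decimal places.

1.65

Total N = 4+14+10+51+22+6+34 = 141, so the proportions are 0.0284, 0.0993, 0.0709, 0.3617, 0.156, 0.0426, 0.2411 (working shown to 4 dp, full precision carried).
Each pᵢ ln pᵢ term: 0.0284×(-3.5625)=-0.1011, 0.0993×(-2.3097)=-0.2293, 0.0709×(-2.6462)=-0.1877, 0.3617×(-1.0169)=-0.3678, 0.156×(-1.8577)=-0.2899, 0.0426×(-3.1570)=-0.1343, 0.2411×(-1.4224)=-0.3430.
Sum = -1.6531, so H' = 1.65.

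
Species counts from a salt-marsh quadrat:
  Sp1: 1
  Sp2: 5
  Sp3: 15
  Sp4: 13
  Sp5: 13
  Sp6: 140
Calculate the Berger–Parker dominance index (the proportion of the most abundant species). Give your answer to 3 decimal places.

Total N = 1+5+15+13+13+140 = 187, so the proportions are 0.00535, 0.02674, 0.08021, 0.06952, 0.06952, 0.74866 (working shown to 5 dp, full precision carried).
The largest proportion is 0.74866, i.e. d = 0.749 to 3 decimal places.

0.749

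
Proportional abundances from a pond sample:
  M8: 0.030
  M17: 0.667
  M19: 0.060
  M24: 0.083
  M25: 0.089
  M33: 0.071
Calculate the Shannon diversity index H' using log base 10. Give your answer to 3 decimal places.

Each pᵢ log₁₀ pᵢ term (working shown to 5 dp, full precision carried): 0.03×(-1.52288)=-0.04569, 0.667×(-0.17587)=-0.11731, 0.06×(-1.22185)=-0.07331, 0.083×(-1.08092)=-0.08972, 0.089×(-1.05061)=-0.09350, 0.071×(-1.14874)=-0.08156.
Sum = -0.50109, so H' = 0.501.

0.501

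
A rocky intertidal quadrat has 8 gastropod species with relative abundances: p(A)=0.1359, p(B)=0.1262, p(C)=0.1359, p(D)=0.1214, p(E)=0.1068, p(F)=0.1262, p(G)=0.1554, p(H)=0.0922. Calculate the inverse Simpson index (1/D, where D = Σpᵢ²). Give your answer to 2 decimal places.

7.84

D = 0.1359² + 0.1262² + 0.1359² + 0.1214² + 0.1068² + 0.1262² + 0.1554² + 0.0922² = 0.018469 + 0.015926 + 0.018469 + 0.014738 + 0.011406 + 0.015926 + 0.024149 + 0.008501 = 0.127585 (working shown to 6 dp, full precision carried).
So 1/D = 7.8379, i.e. 7.84 to 2 decimal places.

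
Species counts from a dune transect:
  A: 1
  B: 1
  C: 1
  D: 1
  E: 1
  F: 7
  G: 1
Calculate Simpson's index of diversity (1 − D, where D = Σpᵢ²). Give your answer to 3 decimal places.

0.675

Total N = 1+1+1+1+1+7+1 = 13, so the proportions are 0.07692, 0.07692, 0.07692, 0.07692, 0.07692, 0.53846, 0.07692 (working shown to 5 dp, full precision carried).
D = 0.07692² + 0.07692² + 0.07692² + 0.07692² + 0.07692² + 0.53846² + 0.07692² = 0.00592 + 0.00592 + 0.00592 + 0.00592 + 0.00592 + 0.28994 + 0.00592 = 0.32544.
So 1 − D = 0.67456, i.e. 0.675 to 3 decimal places.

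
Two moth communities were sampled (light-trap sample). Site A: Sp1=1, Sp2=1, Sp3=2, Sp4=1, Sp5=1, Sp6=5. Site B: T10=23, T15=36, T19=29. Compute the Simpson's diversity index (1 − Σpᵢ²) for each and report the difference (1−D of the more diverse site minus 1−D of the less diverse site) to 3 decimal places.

Site A: N=11, proportions 0.09091, 0.09091, 0.18182, 0.09091, 0.09091, 0.45455, giving 1−D = 0.72727 (working shown to 5 dp, full precision carried).
Site B: N=88, proportions 0.26136, 0.40909, 0.32955, giving 1−D = 0.65573.
Difference = |0.72727 − 0.65573| = 0.07154, i.e. 0.072 to 3 decimal places.

0.072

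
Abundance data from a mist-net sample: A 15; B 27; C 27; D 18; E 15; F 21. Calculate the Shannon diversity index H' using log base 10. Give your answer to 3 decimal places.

0.765

Total N = 15+27+27+18+15+21 = 123, so the proportions are 0.12195, 0.21951, 0.21951, 0.14634, 0.12195, 0.17073 (working shown to 5 dp, full precision carried).
Each pᵢ log₁₀ pᵢ term: 0.12195×(-0.91381)=-0.11144, 0.21951×(-0.65854)=-0.14456, 0.21951×(-0.65854)=-0.14456, 0.14634×(-0.83463)=-0.12214, 0.12195×(-0.91381)=-0.11144, 0.17073×(-0.76769)=-0.13107.
Sum = -0.76521, so H' = 0.765.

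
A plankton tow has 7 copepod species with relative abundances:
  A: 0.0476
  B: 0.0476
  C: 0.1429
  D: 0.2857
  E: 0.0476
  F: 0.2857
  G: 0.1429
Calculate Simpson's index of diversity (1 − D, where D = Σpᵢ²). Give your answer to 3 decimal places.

D = 0.0476² + 0.0476² + 0.1429² + 0.2857² + 0.0476² + 0.2857² + 0.1429² = 0.00227 + 0.00227 + 0.02042 + 0.08162 + 0.00227 + 0.08162 + 0.02042 = 0.21089 (working shown to 5 dp, full precision carried).
So 1 − D = 0.78911, i.e. 0.789 to 3 decimal places.

0.789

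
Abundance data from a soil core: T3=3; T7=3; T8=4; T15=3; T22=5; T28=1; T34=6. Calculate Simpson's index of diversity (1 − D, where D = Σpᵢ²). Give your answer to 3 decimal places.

0.832

Total N = 3+3+4+3+5+1+6 = 25, so the proportions are 0.12, 0.12, 0.16, 0.12, 0.2, 0.04, 0.24 (working shown to 5 dp, full precision carried).
D = 0.12² + 0.12² + 0.16² + 0.12² + 0.2² + 0.04² + 0.24² = 0.01440 + 0.01440 + 0.02560 + 0.01440 + 0.04000 + 0.00160 + 0.05760 = 0.16800.
So 1 − D = 0.83200, i.e. 0.832 to 3 decimal places.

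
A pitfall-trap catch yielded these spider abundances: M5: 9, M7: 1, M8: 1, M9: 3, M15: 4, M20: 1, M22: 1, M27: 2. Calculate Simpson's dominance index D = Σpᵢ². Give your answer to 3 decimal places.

0.236

Total N = 9+1+1+3+4+1+1+2 = 22, so the proportions are 0.40909, 0.04545, 0.04545, 0.13636, 0.18182, 0.04545, 0.04545, 0.09091 (working shown to 5 dp, full precision carried).
D = 0.40909² + 0.04545² + 0.04545² + 0.13636² + 0.18182² + 0.04545² + 0.04545² + 0.09091² = 0.16736 + 0.00207 + 0.00207 + 0.01860 + 0.03306 + 0.00207 + 0.00207 + 0.00826 = 0.23554.
To 3 decimal places, D = 0.236.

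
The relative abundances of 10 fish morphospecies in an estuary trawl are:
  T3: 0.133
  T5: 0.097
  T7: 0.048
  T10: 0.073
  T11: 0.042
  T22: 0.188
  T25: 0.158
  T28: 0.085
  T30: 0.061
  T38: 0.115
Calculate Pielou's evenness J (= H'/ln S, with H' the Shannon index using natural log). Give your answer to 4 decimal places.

H' = −Σ pᵢ ln pᵢ = −((-0.268315) + (-0.226305) + (-0.145755) + (-0.191063) + (-0.133144) + (-0.314207) + (-0.291535) + (-0.209534) + (-0.170610) + (-0.248725)) = 2.199192 (working shown to 6 dp, full precision carried).
With S = 10 species, ln S = 2.302585, so J = 2.199192/2.302585 = 0.955097, i.e. 0.9551 to 4 decimal places.

0.9551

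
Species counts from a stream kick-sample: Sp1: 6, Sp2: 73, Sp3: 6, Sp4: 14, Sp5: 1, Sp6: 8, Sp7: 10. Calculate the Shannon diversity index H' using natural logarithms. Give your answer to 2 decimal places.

Total N = 6+73+6+14+1+8+10 = 118, so the proportions are 0.05085, 0.61864, 0.05085, 0.11864, 0.00847, 0.0678, 0.08475 (working shown to 5 dp, full precision carried).
Each pᵢ ln pᵢ term: 0.05085×(-2.97893)=-0.15147, 0.61864×(-0.48023)=-0.29709, 0.05085×(-2.97893)=-0.15147, 0.11864×(-2.13163)=-0.25290, 0.00847×(-4.77068)=-0.04043, 0.0678×(-2.69124)=-0.18246, 0.08475×(-2.46810)=-0.20916.
Sum = -1.28498, so H' = 1.28.

1.28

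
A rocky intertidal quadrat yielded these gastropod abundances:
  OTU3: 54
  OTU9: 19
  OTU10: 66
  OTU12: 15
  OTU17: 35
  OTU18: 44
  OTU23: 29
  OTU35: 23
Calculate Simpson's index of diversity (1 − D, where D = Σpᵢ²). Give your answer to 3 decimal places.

0.847

Total N = 54+19+66+15+35+44+29+23 = 285, so the proportions are 0.18947, 0.06667, 0.23158, 0.05263, 0.12281, 0.15439, 0.10175, 0.0807 (working shown to 5 dp, full precision carried).
D = 0.18947² + 0.06667² + 0.23158² + 0.05263² + 0.12281² + 0.15439² + 0.10175² + 0.0807² = 0.03590 + 0.00444 + 0.05363 + 0.00277 + 0.01508 + 0.02384 + 0.01035 + 0.00651 = 0.15253.
So 1 − D = 0.84747, i.e. 0.847 to 3 decimal places.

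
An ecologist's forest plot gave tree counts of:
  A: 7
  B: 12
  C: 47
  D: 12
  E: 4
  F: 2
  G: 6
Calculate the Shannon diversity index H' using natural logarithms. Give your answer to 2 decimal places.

1.48

Total N = 7+12+47+12+4+2+6 = 90, so the proportions are 0.0778, 0.1333, 0.5222, 0.1333, 0.0444, 0.0222, 0.0667 (working shown to 4 dp, full precision carried).
Each pᵢ ln pᵢ term: 0.0778×(-2.5539)=-0.1986, 0.1333×(-2.0149)=-0.2687, 0.5222×(-0.6497)=-0.3393, 0.1333×(-2.0149)=-0.2687, 0.0444×(-3.1135)=-0.1384, 0.0222×(-3.8067)=-0.0846, 0.0667×(-2.7081)=-0.1805.
Sum = -1.4787, so H' = 1.48.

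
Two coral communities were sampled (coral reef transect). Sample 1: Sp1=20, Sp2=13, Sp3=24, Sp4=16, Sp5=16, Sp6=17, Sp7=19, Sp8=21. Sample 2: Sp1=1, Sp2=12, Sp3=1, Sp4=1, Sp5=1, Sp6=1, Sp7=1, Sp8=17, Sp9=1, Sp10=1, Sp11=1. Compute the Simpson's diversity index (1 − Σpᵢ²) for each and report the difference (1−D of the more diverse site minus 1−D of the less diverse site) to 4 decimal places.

0.1772

Sample 1: N=146, proportions 0.136986, 0.089041, 0.164384, 0.109589, 0.109589, 0.116438, 0.130137, 0.143836, giving 1−D = 0.871083 (working shown to 6 dp, full precision carried).
Sample 2: N=38, proportions 0.026316, 0.315789, 0.026316, 0.026316, 0.026316, 0.026316, 0.026316, 0.447368, 0.026316, 0.026316, 0.026316, giving 1−D = 0.693906.
Difference = |0.871083 − 0.693906| = 0.177177, i.e. 0.1772 to 4 decimal places.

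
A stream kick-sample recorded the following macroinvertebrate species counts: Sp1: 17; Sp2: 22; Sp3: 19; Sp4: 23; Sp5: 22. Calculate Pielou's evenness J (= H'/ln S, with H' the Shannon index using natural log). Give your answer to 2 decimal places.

1.00

Total N = 17+22+19+23+22 = 103, so the proportions are 0.165, 0.2136, 0.1845, 0.2233, 0.2136 (working shown to 4 dp, full precision carried).
H' = −Σ pᵢ ln pᵢ = −((-0.2973) + (-0.3297) + (-0.3118) + (-0.3348) + (-0.3297)) = 1.6034.
With S = 5 species, ln S = 1.6094, so J = 1.6034/1.6094 = 0.9962, i.e. 1.00 to 2 decimal places.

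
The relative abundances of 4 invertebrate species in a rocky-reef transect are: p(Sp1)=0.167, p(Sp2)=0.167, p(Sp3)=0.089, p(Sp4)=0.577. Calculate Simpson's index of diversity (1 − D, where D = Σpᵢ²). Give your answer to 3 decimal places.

0.603

D = 0.167² + 0.167² + 0.089² + 0.577² = 0.02789 + 0.02789 + 0.00792 + 0.33293 = 0.39663 (working shown to 5 dp, full precision carried).
So 1 − D = 0.60337, i.e. 0.603 to 3 decimal places.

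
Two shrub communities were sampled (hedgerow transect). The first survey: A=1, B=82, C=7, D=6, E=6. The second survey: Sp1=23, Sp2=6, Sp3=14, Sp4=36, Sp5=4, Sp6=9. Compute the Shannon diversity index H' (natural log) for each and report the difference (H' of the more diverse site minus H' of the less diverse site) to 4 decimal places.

The first survey: N=102, proportions 0.009804, 0.803922, 0.068627, 0.058824, 0.058824, giving H' = 0.737978 (working shown to 6 dp, full precision carried).
The second survey: N=92, proportions 0.25, 0.065217, 0.152174, 0.391304, 0.043478, 0.097826, giving H' = 1.541999.
Difference = |0.737978 − 1.541999| = 0.804021, i.e. 0.8040 to 4 decimal places.

0.8040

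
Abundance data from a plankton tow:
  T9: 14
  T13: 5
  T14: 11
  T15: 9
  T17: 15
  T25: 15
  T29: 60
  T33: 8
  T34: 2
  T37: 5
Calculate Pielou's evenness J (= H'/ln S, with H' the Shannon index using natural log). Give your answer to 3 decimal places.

Total N = 14+5+11+9+15+15+60+8+2+5 = 144, so the proportions are 0.09722, 0.03472, 0.07639, 0.0625, 0.10417, 0.10417, 0.41667, 0.05556, 0.01389, 0.03472 (working shown to 5 dp, full precision carried).
H' = −Σ pᵢ ln pᵢ = −((-0.22660) + (-0.11668) + (-0.19647) + (-0.17329) + (-0.23560) + (-0.23560) + (-0.36478) + (-0.16058) + (-0.05940) + (-0.11668)) = 1.88567.
With S = 10 species, ln S = 2.30259, so J = 1.88567/2.30259 = 0.81893, i.e. 0.819 to 3 decimal places.

0.819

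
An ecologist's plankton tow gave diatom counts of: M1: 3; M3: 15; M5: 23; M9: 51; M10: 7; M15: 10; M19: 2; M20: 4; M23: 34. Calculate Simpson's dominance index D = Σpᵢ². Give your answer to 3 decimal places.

Total N = 3+15+23+51+7+10+2+4+34 = 149, so the proportions are 0.02013, 0.10067, 0.15436, 0.34228, 0.04698, 0.06711, 0.01342, 0.02685, 0.22819 (working shown to 5 dp, full precision carried).
D = 0.02013² + 0.10067² + 0.15436² + 0.34228² + 0.04698² + 0.06711² + 0.01342² + 0.02685² + 0.22819² = 0.00041 + 0.01013 + 0.02383 + 0.11716 + 0.00221 + 0.00450 + 0.00018 + 0.00072 + 0.05207 = 0.21121.
To 3 decimal places, D = 0.211.

0.211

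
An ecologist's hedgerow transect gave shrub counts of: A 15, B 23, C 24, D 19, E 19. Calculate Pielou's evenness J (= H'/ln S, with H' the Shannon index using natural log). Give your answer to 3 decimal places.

0.992

Total N = 15+23+24+19+19 = 100, so the proportions are 0.15, 0.23, 0.24, 0.19, 0.19 (working shown to 5 dp, full precision carried).
H' = −Σ pᵢ ln pᵢ = −((-0.28457) + (-0.33803) + (-0.34251) + (-0.31554) + (-0.31554)) = 1.59618.
With S = 5 species, ln S = 1.60944, so J = 1.59618/1.60944 = 0.99176, i.e. 0.992 to 3 decimal places.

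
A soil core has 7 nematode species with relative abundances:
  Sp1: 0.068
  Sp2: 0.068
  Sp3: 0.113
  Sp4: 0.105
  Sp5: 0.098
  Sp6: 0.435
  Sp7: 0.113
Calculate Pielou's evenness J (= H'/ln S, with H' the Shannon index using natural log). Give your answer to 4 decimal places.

H' = −Σ pᵢ ln pᵢ = −((-0.182801) + (-0.182801) + (-0.246382) + (-0.236648) + (-0.227633) + (-0.362098) + (-0.246382)) = 1.684744 (working shown to 6 dp, full precision carried).
With S = 7 species, ln S = 1.945910, so J = 1.684744/1.945910 = 0.865787, i.e. 0.8658 to 4 decimal places.

0.8658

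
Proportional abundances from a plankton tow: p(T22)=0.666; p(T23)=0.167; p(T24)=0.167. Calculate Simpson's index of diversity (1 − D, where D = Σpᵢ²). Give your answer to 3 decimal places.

D = 0.666² + 0.167² + 0.167² = 0.44356 + 0.02789 + 0.02789 = 0.49933 (working shown to 5 dp, full precision carried).
So 1 − D = 0.50067, i.e. 0.501 to 3 decimal places.

0.501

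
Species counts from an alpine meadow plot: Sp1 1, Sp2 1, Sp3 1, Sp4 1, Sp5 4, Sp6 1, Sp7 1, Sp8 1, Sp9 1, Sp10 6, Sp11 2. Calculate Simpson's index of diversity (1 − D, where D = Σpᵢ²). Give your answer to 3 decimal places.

0.840

Total N = 1+1+1+1+4+1+1+1+1+6+2 = 20, so the proportions are 0.05, 0.05, 0.05, 0.05, 0.2, 0.05, 0.05, 0.05, 0.05, 0.3, 0.1 (working shown to 5 dp, full precision carried).
D = 0.05² + 0.05² + 0.05² + 0.05² + 0.2² + 0.05² + 0.05² + 0.05² + 0.05² + 0.3² + 0.1² = 0.00250 + 0.00250 + 0.00250 + 0.00250 + 0.04000 + 0.00250 + 0.00250 + 0.00250 + 0.00250 + 0.09000 + 0.01000 = 0.16000.
So 1 − D = 0.84000, i.e. 0.840 to 3 decimal places.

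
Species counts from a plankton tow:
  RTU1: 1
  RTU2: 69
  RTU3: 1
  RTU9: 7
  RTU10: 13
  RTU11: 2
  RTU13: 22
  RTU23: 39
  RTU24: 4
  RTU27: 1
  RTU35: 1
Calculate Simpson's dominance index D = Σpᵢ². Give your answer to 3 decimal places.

0.274

Total N = 1+69+1+7+13+2+22+39+4+1+1 = 160, so the proportions are 0.00625, 0.43125, 0.00625, 0.04375, 0.08125, 0.0125, 0.1375, 0.24375, 0.025, 0.00625, 0.00625 (working shown to 5 dp, full precision carried).
D = 0.00625² + 0.43125² + 0.00625² + 0.04375² + 0.08125² + 0.0125² + 0.1375² + 0.24375² + 0.025² + 0.00625² + 0.00625² = 0.00004 + 0.18598 + 0.00004 + 0.00191 + 0.00660 + 0.00016 + 0.01891 + 0.05941 + 0.00063 + 0.00004 + 0.00004 = 0.27375.
To 3 decimal places, D = 0.274.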